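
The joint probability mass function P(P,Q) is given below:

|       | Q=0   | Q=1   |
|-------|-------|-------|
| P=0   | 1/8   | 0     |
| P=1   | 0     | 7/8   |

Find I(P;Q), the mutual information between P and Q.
Marginal P(P) (row sums):
  P(P=0) = 1/8 + 0 = 1/8
  P(P=1) = 0 + 7/8 = 7/8
Marginal P(Q) (column sums):
  P(Q=0) = 1/8 + 0 = 1/8
  P(Q=1) = 0 + 7/8 = 7/8

H(P) = -[(1/8)·log₂(1/8) + (7/8)·log₂(7/8)]
  = 0.3750 + 0.1686
  = 0.5436 bits
H(Q) = -[(1/8)·log₂(1/8) + (7/8)·log₂(7/8)]
  = 0.3750 + 0.1686
  = 0.5436 bits
H(P,Q) = -[(1/8)·log₂(1/8) + (7/8)·log₂(7/8)]
  = 0.3750 + 0.1686
  = 0.5436 bits

I(P;Q) = H(P) + H(Q) - H(P,Q)
  = 0.5436 + 0.5436 - 0.5436
  = 0.5436 bits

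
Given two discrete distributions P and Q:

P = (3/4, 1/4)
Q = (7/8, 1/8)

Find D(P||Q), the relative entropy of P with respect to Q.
D(P||Q) = Σ P(i) log₂(P(i)/Q(i))
  i=0: (3/4) × log₂((3/4)/(7/8)) = (3/4) × log₂(6/7) = -0.1668
  i=1: (1/4) × log₂((1/4)/(1/8)) = (1/4) × log₂(2) = 0.2500
D(P||Q) = -0.1668 + 0.2500
  = 0.0832 bits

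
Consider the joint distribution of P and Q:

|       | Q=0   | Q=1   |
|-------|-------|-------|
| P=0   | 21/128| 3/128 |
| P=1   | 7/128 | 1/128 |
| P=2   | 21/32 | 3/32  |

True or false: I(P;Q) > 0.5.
Marginal P(P) (row sums):
  P(P=0) = 21/128 + 3/128 = 3/16
  P(P=1) = 7/128 + 1/128 = 1/16
  P(P=2) = 21/32 + 3/32 = 3/4
Marginal P(Q) (column sums):
  P(Q=0) = 21/128 + 7/128 + 21/32 = 7/8
  P(Q=1) = 3/128 + 1/128 + 3/32 = 1/8

H(P) = -[(3/16)·log₂(3/16) + (1/16)·log₂(1/16) + (3/4)·log₂(3/4)]
  = 0.4528 + 0.2500 + 0.3113
  = 1.0141 bits
H(Q) = -[(7/8)·log₂(7/8) + (1/8)·log₂(1/8)]
  = 0.1686 + 0.3750
  = 0.5436 bits
H(P,Q) = -[(21/128)·log₂(21/128) + (3/128)·log₂(3/128) + (7/128)·log₂(7/128) + (1/128)·log₂(1/128) + (21/32)·log₂(21/32) + (3/32)·log₂(3/32)]
  = 0.4278 + 0.1269 + 0.2293 + 0.0547 + 0.3988 + 0.3202
  = 1.5577 bits

I(P;Q) = H(P) + H(Q) - H(P,Q)
  = 1.0141 + 0.5436 - 1.5577
  = 0.0000 bits

False. I(P;Q) = 0.0000 bits, which is ≤ 0.5 bits.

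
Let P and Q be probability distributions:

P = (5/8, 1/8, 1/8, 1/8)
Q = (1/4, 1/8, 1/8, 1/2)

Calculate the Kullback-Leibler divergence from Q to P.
D(P||Q) = Σ P(i) log₂(P(i)/Q(i))
  i=0: (5/8) × log₂((5/8)/(1/4)) = (5/8) × log₂(5/2) = 0.8262
  i=1: (1/8) × log₂((1/8)/(1/8)) = (1/8) × log₂(1) = 0.0000
  i=2: (1/8) × log₂((1/8)/(1/8)) = (1/8) × log₂(1) = 0.0000
  i=3: (1/8) × log₂((1/8)/(1/2)) = (1/8) × log₂(1/4) = -0.2500
D(P||Q) = 0.8262 + 0.0000 + 0.0000 - 0.2500
  = 0.5762 bits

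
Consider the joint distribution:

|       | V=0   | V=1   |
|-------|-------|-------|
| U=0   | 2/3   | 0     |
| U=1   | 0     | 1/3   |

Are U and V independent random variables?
Marginal P(U) (row sums):
  P(U=0) = 2/3 + 0 = 2/3
  P(U=1) = 0 + 1/3 = 1/3
Marginal P(V) (column sums):
  P(V=0) = 2/3 + 0 = 2/3
  P(V=1) = 0 + 1/3 = 1/3

U and V are independent iff P(U=i,V=j) = P(U=i)·P(V=j) for every cell.
  P(U=0)·P(V=0) = 2/3 × 2/3 = 4/9, but P(U=0,V=0) = 2/3 ✗

No, U and V are not independent. Quantitatively, I(U;V) > 0:

H(U) = -[(2/3)·log₂(2/3) + (1/3)·log₂(1/3)]
  = 0.3900 + 0.5283
  = 0.9183 bits
H(V) = -[(2/3)·log₂(2/3) + (1/3)·log₂(1/3)]
  = 0.3900 + 0.5283
  = 0.9183 bits
H(U,V) = -[(2/3)·log₂(2/3) + (1/3)·log₂(1/3)]
  = 0.3900 + 0.5283
  = 0.9183 bits
I(U;V) = H(U) + H(V) - H(U,V) = 0.9183 + 0.9183 - 0.9183 = 0.9183 bits > 0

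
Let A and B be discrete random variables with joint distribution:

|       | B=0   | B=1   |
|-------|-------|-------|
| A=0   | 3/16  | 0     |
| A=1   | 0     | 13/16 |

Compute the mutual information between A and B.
Marginal P(A) (row sums):
  P(A=0) = 3/16 + 0 = 3/16
  P(A=1) = 0 + 13/16 = 13/16
Marginal P(B) (column sums):
  P(B=0) = 3/16 + 0 = 3/16
  P(B=1) = 0 + 13/16 = 13/16

H(A) = -[(3/16)·log₂(3/16) + (13/16)·log₂(13/16)]
  = 0.4528 + 0.2434
  = 0.6962 bits
H(B) = -[(3/16)·log₂(3/16) + (13/16)·log₂(13/16)]
  = 0.4528 + 0.2434
  = 0.6962 bits
H(A,B) = -[(3/16)·log₂(3/16) + (13/16)·log₂(13/16)]
  = 0.4528 + 0.2434
  = 0.6962 bits

I(A;B) = H(A) + H(B) - H(A,B)
  = 0.6962 + 0.6962 - 0.6962
  = 0.6962 bits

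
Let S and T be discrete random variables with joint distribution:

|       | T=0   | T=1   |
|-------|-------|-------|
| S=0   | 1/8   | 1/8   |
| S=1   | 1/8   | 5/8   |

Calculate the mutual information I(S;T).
Marginal P(S) (row sums):
  P(S=0) = 1/8 + 1/8 = 1/4
  P(S=1) = 1/8 + 5/8 = 3/4
Marginal P(T) (column sums):
  P(T=0) = 1/8 + 1/8 = 1/4
  P(T=1) = 1/8 + 5/8 = 3/4

H(S) = -[(1/4)·log₂(1/4) + (3/4)·log₂(3/4)]
  = 0.5000 + 0.3113
  = 0.8113 bits
H(T) = -[(1/4)·log₂(1/4) + (3/4)·log₂(3/4)]
  = 0.5000 + 0.3113
  = 0.8113 bits
H(S,T) = -[(1/8)·log₂(1/8) + (1/8)·log₂(1/8) + (1/8)·log₂(1/8) + (5/8)·log₂(5/8)]
  = 0.3750 + 0.3750 + 0.3750 + 0.4238
  = 1.5488 bits

I(S;T) = H(S) + H(T) - H(S,T)
  = 0.8113 + 0.8113 - 1.5488
  = 0.0738 bits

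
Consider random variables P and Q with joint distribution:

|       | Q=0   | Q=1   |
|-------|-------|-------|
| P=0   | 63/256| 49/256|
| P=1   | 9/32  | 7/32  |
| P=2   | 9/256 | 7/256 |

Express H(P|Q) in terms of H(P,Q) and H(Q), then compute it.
H(P|Q) = H(P,Q) - H(Q)

Marginal P(Q) (column sums):
  P(Q=0) = 63/256 + 9/32 + 9/256 = 9/16
  P(Q=1) = 49/256 + 7/32 + 7/256 = 7/16

H(P,Q) = -[(63/256)·log₂(63/256) + (49/256)·log₂(49/256) + (9/32)·log₂(9/32) + (7/32)·log₂(7/32) + (9/256)·log₂(9/256) + (7/256)·log₂(7/256)]
  = 0.4978 + 0.4566 + 0.5147 + 0.4796 + 0.1698 + 0.1420
  = 2.2605 bits
H(Q) = -[(9/16)·log₂(9/16) + (7/16)·log₂(7/16)]
  = 0.4669 + 0.5218
  = 0.9887 bits

H(P|Q) = 2.2605 - 0.9887 = 1.2718 bits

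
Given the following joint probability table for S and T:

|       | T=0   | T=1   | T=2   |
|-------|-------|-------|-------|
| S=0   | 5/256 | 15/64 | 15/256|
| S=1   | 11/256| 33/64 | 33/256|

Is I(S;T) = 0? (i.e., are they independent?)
Marginal P(S) (row sums):
  P(S=0) = 5/256 + 15/64 + 15/256 = 5/16
  P(S=1) = 11/256 + 33/64 + 33/256 = 11/16
Marginal P(T) (column sums):
  P(T=0) = 5/256 + 11/256 = 1/16
  P(T=1) = 15/64 + 33/64 = 3/4
  P(T=2) = 15/256 + 33/256 = 3/16

S and T are independent iff P(S=i,T=j) = P(S=i)·P(T=j) for every cell.
  P(S=0)·P(T=0) = 5/16 × 1/16 = 5/256 = P(S=0,T=0) ✓
  P(S=0)·P(T=1) = 5/16 × 3/4 = 15/64 = P(S=0,T=1) ✓
  P(S=0)·P(T=2) = 5/16 × 3/16 = 15/256 = P(S=0,T=2) ✓
  P(S=1)·P(T=0) = 11/16 × 1/16 = 11/256 = P(S=1,T=0) ✓
  P(S=1)·P(T=1) = 11/16 × 3/4 = 33/64 = P(S=1,T=1) ✓
  P(S=1)·P(T=2) = 11/16 × 3/16 = 33/256 = P(S=1,T=2) ✓

Yes, S and T are independent: every cell factors, so I(S;T) = 0 bits.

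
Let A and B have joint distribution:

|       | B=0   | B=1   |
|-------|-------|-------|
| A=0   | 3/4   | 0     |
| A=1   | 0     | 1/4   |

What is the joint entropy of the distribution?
H(A,B) = -Σ P(A,B) log₂ P(A,B), summed over the non-zero cells:
H(A,B) = -[(3/4)·log₂(3/4) + (1/4)·log₂(1/4)]
  = 0.3113 + 0.5000
  = 0.8113 bits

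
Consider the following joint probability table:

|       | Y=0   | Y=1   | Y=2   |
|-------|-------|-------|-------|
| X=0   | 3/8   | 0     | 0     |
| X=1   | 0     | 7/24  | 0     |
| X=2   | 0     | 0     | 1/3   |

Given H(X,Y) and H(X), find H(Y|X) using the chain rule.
From the chain rule: H(X,Y) = H(X) + H(Y|X)
Therefore: H(Y|X) = H(X,Y) - H(X)

H(X,Y) = -[(3/8)·log₂(3/8) + (7/24)·log₂(7/24) + (1/3)·log₂(1/3)]
  = 0.5306 + 0.5185 + 0.5283
  = 1.5774 bits
Marginal P(X) (row sums):
  P(X=0) = 3/8 + 0 + 0 = 3/8
  P(X=1) = 0 + 7/24 + 0 = 7/24
  P(X=2) = 0 + 0 + 1/3 = 1/3
H(X) = -[(3/8)·log₂(3/8) + (7/24)·log₂(7/24) + (1/3)·log₂(1/3)]
  = 0.5306 + 0.5185 + 0.5283
  = 1.5774 bits

H(Y|X) = 1.5774 - 1.5774 = 0.0000 bits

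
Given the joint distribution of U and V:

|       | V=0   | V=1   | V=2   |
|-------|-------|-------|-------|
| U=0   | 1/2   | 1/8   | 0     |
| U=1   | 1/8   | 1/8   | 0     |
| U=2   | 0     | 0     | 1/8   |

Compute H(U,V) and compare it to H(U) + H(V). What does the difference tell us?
Marginal P(U) (row sums):
  P(U=0) = 1/2 + 1/8 + 0 = 5/8
  P(U=1) = 1/8 + 1/8 + 0 = 1/4
  P(U=2) = 0 + 0 + 1/8 = 1/8
Marginal P(V) (column sums):
  P(V=0) = 1/2 + 1/8 + 0 = 5/8
  P(V=1) = 1/8 + 1/8 + 0 = 1/4
  P(V=2) = 0 + 0 + 1/8 = 1/8

H(U,V) = -[(1/2)·log₂(1/2) + (1/8)·log₂(1/8) + (1/8)·log₂(1/8) + (1/8)·log₂(1/8) + (1/8)·log₂(1/8)]
  = 0.5000 + 0.3750 + 0.3750 + 0.3750 + 0.3750
  = 2.0000 bits
H(U) = -[(5/8)·log₂(5/8) + (1/4)·log₂(1/4) + (1/8)·log₂(1/8)]
  = 0.4238 + 0.5000 + 0.3750
  = 1.2988 bits
H(V) = -[(5/8)·log₂(5/8) + (1/4)·log₂(1/4) + (1/8)·log₂(1/8)]
  = 0.4238 + 0.5000 + 0.3750
  = 1.2988 bits

H(U) + H(V) = 1.2988 + 1.2988 = 2.5976 bits
Difference: H(U) + H(V) - H(U,V) = 2.5976 - 2.0000 = 0.5976 bits = I(U;V)

The difference is the mutual information; it is positive here, so U and V are dependent (knowing one reduces uncertainty about the other by 0.5976 bits).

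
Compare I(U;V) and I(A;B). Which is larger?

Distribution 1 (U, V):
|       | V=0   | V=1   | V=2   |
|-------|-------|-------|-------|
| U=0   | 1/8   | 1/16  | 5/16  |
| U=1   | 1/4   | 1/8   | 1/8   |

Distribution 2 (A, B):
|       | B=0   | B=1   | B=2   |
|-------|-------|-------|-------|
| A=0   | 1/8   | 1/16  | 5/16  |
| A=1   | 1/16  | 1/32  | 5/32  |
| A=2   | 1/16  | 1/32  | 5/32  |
Distribution 1 (U, V):
Marginal P(U) (row sums):
  P(U=0) = 1/8 + 1/16 + 5/16 = 1/2
  P(U=1) = 1/4 + 1/8 + 1/8 = 1/2
Marginal P(V) (column sums):
  P(V=0) = 1/8 + 1/4 = 3/8
  P(V=1) = 1/16 + 1/8 = 3/16
  P(V=2) = 5/16 + 1/8 = 7/16

H(U) = -[(1/2)·log₂(1/2) + (1/2)·log₂(1/2)]
  = 0.5000 + 0.5000
  = 1.0000 bits
H(V) = -[(3/8)·log₂(3/8) + (3/16)·log₂(3/16) + (7/16)·log₂(7/16)]
  = 0.5306 + 0.4528 + 0.5218
  = 1.5052 bits
H(U,V) = -[(1/8)·log₂(1/8) + (1/16)·log₂(1/16) + (5/16)·log₂(5/16) + (1/4)·log₂(1/4) + (1/8)·log₂(1/8) + (1/8)·log₂(1/8)]
  = 0.3750 + 0.2500 + 0.5244 + 0.5000 + 0.3750 + 0.3750
  = 2.3994 bits

I(U;V) = H(U) + H(V) - H(U,V)
  = 1.0000 + 1.5052 - 2.3994
  = 0.1058 bits

Distribution 2 (A, B):
Marginal P(A) (row sums):
  P(A=0) = 1/8 + 1/16 + 5/16 = 1/2
  P(A=1) = 1/16 + 1/32 + 5/32 = 1/4
  P(A=2) = 1/16 + 1/32 + 5/32 = 1/4
Marginal P(B) (column sums):
  P(B=0) = 1/8 + 1/16 + 1/16 = 1/4
  P(B=1) = 1/16 + 1/32 + 1/32 = 1/8
  P(B=2) = 5/16 + 5/32 + 5/32 = 5/8

H(A) = -[(1/2)·log₂(1/2) + (1/4)·log₂(1/4) + (1/4)·log₂(1/4)]
  = 0.5000 + 0.5000 + 0.5000
  = 1.5000 bits
H(B) = -[(1/4)·log₂(1/4) + (1/8)·log₂(1/8) + (5/8)·log₂(5/8)]
  = 0.5000 + 0.3750 + 0.4238
  = 1.2988 bits
H(A,B) = -[(1/8)·log₂(1/8) + (1/16)·log₂(1/16) + (5/16)·log₂(5/16) + (1/16)·log₂(1/16) + (1/32)·log₂(1/32) + (5/32)·log₂(5/32) + (1/16)·log₂(1/16) + (1/32)·log₂(1/32) + (5/32)·log₂(5/32)]
  = 0.3750 + 0.2500 + 0.5244 + 0.2500 + 0.1563 + 0.4184 + 0.2500 + 0.1563 + 0.4184
  = 2.7988 bits

I(A;B) = H(A) + H(B) - H(A,B)
  = 1.5000 + 1.2988 - 2.7988
  = 0.0000 bits

I(U;V) = 0.1058 bits > I(A;B) = 0.0000 bits, so (U, V) has the higher mutual information (stronger dependence).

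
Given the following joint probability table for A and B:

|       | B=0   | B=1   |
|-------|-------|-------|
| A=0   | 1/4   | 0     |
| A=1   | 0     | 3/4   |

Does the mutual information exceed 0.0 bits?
Marginal P(A) (row sums):
  P(A=0) = 1/4 + 0 = 1/4
  P(A=1) = 0 + 3/4 = 3/4
Marginal P(B) (column sums):
  P(B=0) = 1/4 + 0 = 1/4
  P(B=1) = 0 + 3/4 = 3/4

H(A) = -[(1/4)·log₂(1/4) + (3/4)·log₂(3/4)]
  = 0.5000 + 0.3113
  = 0.8113 bits
H(B) = -[(1/4)·log₂(1/4) + (3/4)·log₂(3/4)]
  = 0.5000 + 0.3113
  = 0.8113 bits
H(A,B) = -[(1/4)·log₂(1/4) + (3/4)·log₂(3/4)]
  = 0.5000 + 0.3113
  = 0.8113 bits

I(A;B) = H(A) + H(B) - H(A,B)
  = 0.8113 + 0.8113 - 0.8113
  = 0.8113 bits

Yes. I(A;B) = 0.8113 bits, which is > 0.0 bits.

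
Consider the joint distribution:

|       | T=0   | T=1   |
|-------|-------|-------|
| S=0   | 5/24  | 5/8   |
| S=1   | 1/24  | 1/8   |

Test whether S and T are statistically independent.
Marginal P(S) (row sums):
  P(S=0) = 5/24 + 5/8 = 5/6
  P(S=1) = 1/24 + 1/8 = 1/6
Marginal P(T) (column sums):
  P(T=0) = 5/24 + 1/24 = 1/4
  P(T=1) = 5/8 + 1/8 = 3/4

S and T are independent iff P(S=i,T=j) = P(S=i)·P(T=j) for every cell.
  P(S=0)·P(T=0) = 5/6 × 1/4 = 5/24 = P(S=0,T=0) ✓
  P(S=0)·P(T=1) = 5/6 × 3/4 = 5/8 = P(S=0,T=1) ✓
  P(S=1)·P(T=0) = 1/6 × 1/4 = 1/24 = P(S=1,T=0) ✓
  P(S=1)·P(T=1) = 1/6 × 3/4 = 1/8 = P(S=1,T=1) ✓

Yes, S and T are independent: every cell factors, so I(S;T) = 0 bits.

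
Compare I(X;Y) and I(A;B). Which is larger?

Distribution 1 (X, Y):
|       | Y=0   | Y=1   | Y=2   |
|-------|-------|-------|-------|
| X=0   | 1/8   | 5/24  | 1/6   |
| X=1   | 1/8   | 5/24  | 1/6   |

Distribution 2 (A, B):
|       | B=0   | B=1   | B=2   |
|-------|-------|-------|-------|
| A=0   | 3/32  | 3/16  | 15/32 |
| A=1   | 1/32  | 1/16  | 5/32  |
Distribution 1 (X, Y):
Marginal P(X) (row sums):
  P(X=0) = 1/8 + 5/24 + 1/6 = 1/2
  P(X=1) = 1/8 + 5/24 + 1/6 = 1/2
Marginal P(Y) (column sums):
  P(Y=0) = 1/8 + 1/8 = 1/4
  P(Y=1) = 5/24 + 5/24 = 5/12
  P(Y=2) = 1/6 + 1/6 = 1/3

H(X) = -[(1/2)·log₂(1/2) + (1/2)·log₂(1/2)]
  = 0.5000 + 0.5000
  = 1.0000 bits
H(Y) = -[(1/4)·log₂(1/4) + (5/12)·log₂(5/12) + (1/3)·log₂(1/3)]
  = 0.5000 + 0.5263 + 0.5283
  = 1.5546 bits
H(X,Y) = -[(1/8)·log₂(1/8) + (5/24)·log₂(5/24) + (1/6)·log₂(1/6) + (1/8)·log₂(1/8) + (5/24)·log₂(5/24) + (1/6)·log₂(1/6)]
  = 0.3750 + 0.4715 + 0.4308 + 0.3750 + 0.4715 + 0.4308
  = 2.5546 bits

I(X;Y) = H(X) + H(Y) - H(X,Y)
  = 1.0000 + 1.5546 - 2.5546
  = 0.0000 bits

Distribution 2 (A, B):
Marginal P(A) (row sums):
  P(A=0) = 3/32 + 3/16 + 15/32 = 3/4
  P(A=1) = 1/32 + 1/16 + 5/32 = 1/4
Marginal P(B) (column sums):
  P(B=0) = 3/32 + 1/32 = 1/8
  P(B=1) = 3/16 + 1/16 = 1/4
  P(B=2) = 15/32 + 5/32 = 5/8

H(A) = -[(3/4)·log₂(3/4) + (1/4)·log₂(1/4)]
  = 0.3113 + 0.5000
  = 0.8113 bits
H(B) = -[(1/8)·log₂(1/8) + (1/4)·log₂(1/4) + (5/8)·log₂(5/8)]
  = 0.3750 + 0.5000 + 0.4238
  = 1.2988 bits
H(A,B) = -[(3/32)·log₂(3/32) + (3/16)·log₂(3/16) + (15/32)·log₂(15/32) + (1/32)·log₂(1/32) + (1/16)·log₂(1/16) + (5/32)·log₂(5/32)]
  = 0.3202 + 0.4528 + 0.5124 + 0.1563 + 0.2500 + 0.4184
  = 2.1101 bits

I(A;B) = H(A) + H(B) - H(A,B)
  = 0.8113 + 1.2988 - 2.1101
  = 0.0000 bits

Both joint tables factor as the product of their marginals, so I(X;Y) = I(A;B) = 0 bits: neither is larger (both pairs are independent).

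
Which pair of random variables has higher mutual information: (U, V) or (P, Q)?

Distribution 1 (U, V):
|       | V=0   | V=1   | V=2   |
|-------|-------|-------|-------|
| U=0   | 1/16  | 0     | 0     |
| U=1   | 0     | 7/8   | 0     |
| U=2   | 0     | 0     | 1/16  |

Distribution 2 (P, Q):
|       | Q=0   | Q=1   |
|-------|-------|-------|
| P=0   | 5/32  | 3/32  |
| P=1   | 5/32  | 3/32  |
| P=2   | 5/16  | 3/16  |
Distribution 1 (U, V):
Marginal P(U) (row sums):
  P(U=0) = 1/16 + 0 + 0 = 1/16
  P(U=1) = 0 + 7/8 + 0 = 7/8
  P(U=2) = 0 + 0 + 1/16 = 1/16
Marginal P(V) (column sums):
  P(V=0) = 1/16 + 0 + 0 = 1/16
  P(V=1) = 0 + 7/8 + 0 = 7/8
  P(V=2) = 0 + 0 + 1/16 = 1/16

H(U) = -[(1/16)·log₂(1/16) + (7/8)·log₂(7/8) + (1/16)·log₂(1/16)]
  = 0.2500 + 0.1686 + 0.2500
  = 0.6686 bits
H(V) = -[(1/16)·log₂(1/16) + (7/8)·log₂(7/8) + (1/16)·log₂(1/16)]
  = 0.2500 + 0.1686 + 0.2500
  = 0.6686 bits
H(U,V) = -[(1/16)·log₂(1/16) + (7/8)·log₂(7/8) + (1/16)·log₂(1/16)]
  = 0.2500 + 0.1686 + 0.2500
  = 0.6686 bits

I(U;V) = H(U) + H(V) - H(U,V)
  = 0.6686 + 0.6686 - 0.6686
  = 0.6686 bits

Distribution 2 (P, Q):
Marginal P(P) (row sums):
  P(P=0) = 5/32 + 3/32 = 1/4
  P(P=1) = 5/32 + 3/32 = 1/4
  P(P=2) = 5/16 + 3/16 = 1/2
Marginal P(Q) (column sums):
  P(Q=0) = 5/32 + 5/32 + 5/16 = 5/8
  P(Q=1) = 3/32 + 3/32 + 3/16 = 3/8

H(P) = -[(1/4)·log₂(1/4) + (1/4)·log₂(1/4) + (1/2)·log₂(1/2)]
  = 0.5000 + 0.5000 + 0.5000
  = 1.5000 bits
H(Q) = -[(5/8)·log₂(5/8) + (3/8)·log₂(3/8)]
  = 0.4238 + 0.5306
  = 0.9544 bits
H(P,Q) = -[(5/32)·log₂(5/32) + (3/32)·log₂(3/32) + (5/32)·log₂(5/32) + (3/32)·log₂(3/32) + (5/16)·log₂(5/16) + (3/16)·log₂(3/16)]
  = 0.4184 + 0.3202 + 0.4184 + 0.3202 + 0.5244 + 0.4528
  = 2.4544 bits

I(P;Q) = H(P) + H(Q) - H(P,Q)
  = 1.5000 + 0.9544 - 2.4544
  = 0.0000 bits

I(U;V) = 0.6686 bits > I(P;Q) = 0.0000 bits, so (U, V) has the higher mutual information (stronger dependence).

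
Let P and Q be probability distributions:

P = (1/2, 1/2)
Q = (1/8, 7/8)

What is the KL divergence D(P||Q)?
D(P||Q) = Σ P(i) log₂(P(i)/Q(i))
  i=0: (1/2) × log₂((1/2)/(1/8)) = (1/2) × log₂(4) = 1.0000
  i=1: (1/2) × log₂((1/2)/(7/8)) = (1/2) × log₂(4/7) = -0.4037
D(P||Q) = 1.0000 - 0.4037
  = 0.5963 bits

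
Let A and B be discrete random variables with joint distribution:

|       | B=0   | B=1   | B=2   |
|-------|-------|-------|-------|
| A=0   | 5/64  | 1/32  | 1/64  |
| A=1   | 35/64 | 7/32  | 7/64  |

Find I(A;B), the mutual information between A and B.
Marginal P(A) (row sums):
  P(A=0) = 5/64 + 1/32 + 1/64 = 1/8
  P(A=1) = 35/64 + 7/32 + 7/64 = 7/8
Marginal P(B) (column sums):
  P(B=0) = 5/64 + 35/64 = 5/8
  P(B=1) = 1/32 + 7/32 = 1/4
  P(B=2) = 1/64 + 7/64 = 1/8

H(A) = -[(1/8)·log₂(1/8) + (7/8)·log₂(7/8)]
  = 0.3750 + 0.1686
  = 0.5436 bits
H(B) = -[(5/8)·log₂(5/8) + (1/4)·log₂(1/4) + (1/8)·log₂(1/8)]
  = 0.4238 + 0.5000 + 0.3750
  = 1.2988 bits
H(A,B) = -[(5/64)·log₂(5/64) + (1/32)·log₂(1/32) + (1/64)·log₂(1/64) + (35/64)·log₂(35/64) + (7/32)·log₂(7/32) + (7/64)·log₂(7/64)]
  = 0.2873 + 0.1563 + 0.0938 + 0.4762 + 0.4796 + 0.3492
  = 1.8424 bits

I(A;B) = H(A) + H(B) - H(A,B)
  = 0.5436 + 1.2988 - 1.8424
  = 0.0000 bits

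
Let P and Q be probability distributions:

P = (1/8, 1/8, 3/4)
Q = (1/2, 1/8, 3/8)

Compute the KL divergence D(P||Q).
D(P||Q) = Σ P(i) log₂(P(i)/Q(i))
  i=0: (1/8) × log₂((1/8)/(1/2)) = (1/8) × log₂(1/4) = -0.2500
  i=1: (1/8) × log₂((1/8)/(1/8)) = (1/8) × log₂(1) = 0.0000
  i=2: (3/4) × log₂((3/4)/(3/8)) = (3/4) × log₂(2) = 0.7500
D(P||Q) = -0.2500 + 0.0000 + 0.7500
  = 0.5000 bits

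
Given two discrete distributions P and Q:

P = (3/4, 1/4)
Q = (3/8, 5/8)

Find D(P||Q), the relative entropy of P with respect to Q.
D(P||Q) = Σ P(i) log₂(P(i)/Q(i))
  i=0: (3/4) × log₂((3/4)/(3/8)) = (3/4) × log₂(2) = 0.7500
  i=1: (1/4) × log₂((1/4)/(5/8)) = (1/4) × log₂(2/5) = -0.3305
D(P||Q) = 0.7500 - 0.3305
  = 0.4195 bits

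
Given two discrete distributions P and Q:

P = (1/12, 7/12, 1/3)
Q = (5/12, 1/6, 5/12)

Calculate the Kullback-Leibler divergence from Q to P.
D(P||Q) = Σ P(i) log₂(P(i)/Q(i))
  i=0: (1/12) × log₂((1/12)/(5/12)) = (1/12) × log₂(1/5) = -0.1935
  i=1: (7/12) × log₂((7/12)/(1/6)) = (7/12) × log₂(7/2) = 1.0543
  i=2: (1/3) × log₂((1/3)/(5/12)) = (1/3) × log₂(4/5) = -0.1073
D(P||Q) = -0.1935 + 1.0543 - 0.1073
  = 0.7535 bits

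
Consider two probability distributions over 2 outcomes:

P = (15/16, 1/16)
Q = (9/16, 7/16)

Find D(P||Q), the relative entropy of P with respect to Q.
D(P||Q) = Σ P(i) log₂(P(i)/Q(i))
  i=0: (15/16) × log₂((15/16)/(9/16)) = (15/16) × log₂(5/3) = 0.6909
  i=1: (1/16) × log₂((1/16)/(7/16)) = (1/16) × log₂(1/7) = -0.1755
D(P||Q) = 0.6909 - 0.1755
  = 0.5154 bits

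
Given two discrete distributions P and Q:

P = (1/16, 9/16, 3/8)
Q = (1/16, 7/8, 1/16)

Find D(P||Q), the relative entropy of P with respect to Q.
D(P||Q) = Σ P(i) log₂(P(i)/Q(i))
  i=0: (1/16) × log₂((1/16)/(1/16)) = (1/16) × log₂(1) = 0.0000
  i=1: (9/16) × log₂((9/16)/(7/8)) = (9/16) × log₂(9/14) = -0.3586
  i=2: (3/8) × log₂((3/8)/(1/16)) = (3/8) × log₂(6) = 0.9694
D(P||Q) = 0.0000 - 0.3586 + 0.9694
  = 0.6108 bits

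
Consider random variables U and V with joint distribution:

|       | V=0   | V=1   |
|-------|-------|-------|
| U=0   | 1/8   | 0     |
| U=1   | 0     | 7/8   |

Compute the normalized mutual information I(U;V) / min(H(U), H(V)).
Marginal P(U) (row sums):
  P(U=0) = 1/8 + 0 = 1/8
  P(U=1) = 0 + 7/8 = 7/8
Marginal P(V) (column sums):
  P(V=0) = 1/8 + 0 = 1/8
  P(V=1) = 0 + 7/8 = 7/8

H(U) = -[(1/8)·log₂(1/8) + (7/8)·log₂(7/8)]
  = 0.3750 + 0.1686
  = 0.5436 bits
H(V) = -[(1/8)·log₂(1/8) + (7/8)·log₂(7/8)]
  = 0.3750 + 0.1686
  = 0.5436 bits
H(U,V) = -[(1/8)·log₂(1/8) + (7/8)·log₂(7/8)]
  = 0.3750 + 0.1686
  = 0.5436 bits

I(U;V) = H(U) + H(V) - H(U,V)
  = 0.5436 + 0.5436 - 0.5436
  = 0.5436 bits

min(H(U), H(V)) = min(0.5436, 0.5436) = 0.5436 bits
Normalized MI = 0.5436 / 0.5436 = 1.0000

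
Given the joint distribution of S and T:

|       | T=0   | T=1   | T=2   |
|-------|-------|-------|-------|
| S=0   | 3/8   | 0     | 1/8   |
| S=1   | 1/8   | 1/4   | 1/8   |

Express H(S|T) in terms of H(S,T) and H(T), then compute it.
H(S|T) = H(S,T) - H(T)

Marginal P(T) (column sums):
  P(T=0) = 3/8 + 1/8 = 1/2
  P(T=1) = 0 + 1/4 = 1/4
  P(T=2) = 1/8 + 1/8 = 1/4

H(S,T) = -[(3/8)·log₂(3/8) + (1/8)·log₂(1/8) + (1/8)·log₂(1/8) + (1/4)·log₂(1/4) + (1/8)·log₂(1/8)]
  = 0.5306 + 0.3750 + 0.3750 + 0.5000 + 0.3750
  = 2.1556 bits
H(T) = -[(1/2)·log₂(1/2) + (1/4)·log₂(1/4) + (1/4)·log₂(1/4)]
  = 0.5000 + 0.5000 + 0.5000
  = 1.5000 bits

H(S|T) = 2.1556 - 1.5000 = 0.6556 bits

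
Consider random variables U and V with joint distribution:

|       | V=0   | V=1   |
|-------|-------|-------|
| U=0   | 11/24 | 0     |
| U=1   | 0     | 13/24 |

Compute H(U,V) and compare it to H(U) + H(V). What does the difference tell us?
Marginal P(U) (row sums):
  P(U=0) = 11/24 + 0 = 11/24
  P(U=1) = 0 + 13/24 = 13/24
Marginal P(V) (column sums):
  P(V=0) = 11/24 + 0 = 11/24
  P(V=1) = 0 + 13/24 = 13/24

H(U,V) = -[(11/24)·log₂(11/24) + (13/24)·log₂(13/24)]
  = 0.5159 + 0.4791
  = 0.9950 bits
H(U) = -[(11/24)·log₂(11/24) + (13/24)·log₂(13/24)]
  = 0.5159 + 0.4791
  = 0.9950 bits
H(V) = -[(11/24)·log₂(11/24) + (13/24)·log₂(13/24)]
  = 0.5159 + 0.4791
  = 0.9950 bits

H(U) + H(V) = 0.9950 + 0.9950 = 1.9900 bits
Difference: H(U) + H(V) - H(U,V) = 1.9900 - 0.9950 = 0.9950 bits = I(U;V)

The difference is the mutual information; it is positive here, so U and V are dependent (knowing one reduces uncertainty about the other by 0.9950 bits).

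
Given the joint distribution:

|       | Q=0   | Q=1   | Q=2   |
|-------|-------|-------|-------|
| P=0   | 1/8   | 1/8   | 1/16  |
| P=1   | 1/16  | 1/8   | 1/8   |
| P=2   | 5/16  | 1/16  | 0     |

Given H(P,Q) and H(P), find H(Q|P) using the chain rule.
From the chain rule: H(P,Q) = H(P) + H(Q|P)
Therefore: H(Q|P) = H(P,Q) - H(P)

H(P,Q) = -[(1/8)·log₂(1/8) + (1/8)·log₂(1/8) + (1/16)·log₂(1/16) + (1/16)·log₂(1/16) + (1/8)·log₂(1/8) + (1/8)·log₂(1/8) + (5/16)·log₂(5/16) + (1/16)·log₂(1/16)]
  = 0.3750 + 0.3750 + 0.2500 + 0.2500 + 0.3750 + 0.3750 + 0.5244 + 0.2500
  = 2.7744 bits
Marginal P(P) (row sums):
  P(P=0) = 1/8 + 1/8 + 1/16 = 5/16
  P(P=1) = 1/16 + 1/8 + 1/8 = 5/16
  P(P=2) = 5/16 + 1/16 + 0 = 3/8
H(P) = -[(5/16)·log₂(5/16) + (5/16)·log₂(5/16) + (3/8)·log₂(3/8)]
  = 0.5244 + 0.5244 + 0.5306
  = 1.5794 bits

H(Q|P) = 2.7744 - 1.5794 = 1.1950 bits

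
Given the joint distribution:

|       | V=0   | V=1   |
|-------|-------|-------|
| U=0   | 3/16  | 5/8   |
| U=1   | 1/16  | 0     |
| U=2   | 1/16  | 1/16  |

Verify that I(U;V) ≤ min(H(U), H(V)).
Marginal P(U) (row sums):
  P(U=0) = 3/16 + 5/8 = 13/16
  P(U=1) = 1/16 + 0 = 1/16
  P(U=2) = 1/16 + 1/16 = 1/8
Marginal P(V) (column sums):
  P(V=0) = 3/16 + 1/16 + 1/16 = 5/16
  P(V=1) = 5/8 + 0 + 1/16 = 11/16

H(U) = -[(13/16)·log₂(13/16) + (1/16)·log₂(1/16) + (1/8)·log₂(1/8)]
  = 0.2434 + 0.2500 + 0.3750
  = 0.8684 bits
H(V) = -[(5/16)·log₂(5/16) + (11/16)·log₂(11/16)]
  = 0.5244 + 0.3716
  = 0.8960 bits
H(U,V) = -[(3/16)·log₂(3/16) + (5/8)·log₂(5/8) + (1/16)·log₂(1/16) + (1/16)·log₂(1/16) + (1/16)·log₂(1/16)]
  = 0.4528 + 0.4238 + 0.2500 + 0.2500 + 0.2500
  = 1.6266 bits

I(U;V) = H(U) + H(V) - H(U,V)
  = 0.8684 + 0.8960 - 1.6266
  = 0.1378 bits

min(H(U), H(V)) = min(0.8684, 0.8960) = 0.8684 bits
Since 0.1378 ≤ 0.8684, the bound is satisfied ✓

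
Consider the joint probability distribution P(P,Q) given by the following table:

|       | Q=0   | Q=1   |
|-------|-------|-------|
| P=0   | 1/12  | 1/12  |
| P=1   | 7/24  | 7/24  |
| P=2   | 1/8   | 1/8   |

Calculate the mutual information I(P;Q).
Marginal P(P) (row sums):
  P(P=0) = 1/12 + 1/12 = 1/6
  P(P=1) = 7/24 + 7/24 = 7/12
  P(P=2) = 1/8 + 1/8 = 1/4
Marginal P(Q) (column sums):
  P(Q=0) = 1/12 + 7/24 + 1/8 = 1/2
  P(Q=1) = 1/12 + 7/24 + 1/8 = 1/2

H(P) = -[(1/6)·log₂(1/6) + (7/12)·log₂(7/12) + (1/4)·log₂(1/4)]
  = 0.4308 + 0.4536 + 0.5000
  = 1.3844 bits
H(Q) = -[(1/2)·log₂(1/2) + (1/2)·log₂(1/2)]
  = 0.5000 + 0.5000
  = 1.0000 bits
H(P,Q) = -[(1/12)·log₂(1/12) + (1/12)·log₂(1/12) + (7/24)·log₂(7/24) + (7/24)·log₂(7/24) + (1/8)·log₂(1/8) + (1/8)·log₂(1/8)]
  = 0.2987 + 0.2987 + 0.5185 + 0.5185 + 0.3750 + 0.3750
  = 2.3844 bits

I(P;Q) = H(P) + H(Q) - H(P,Q)
  = 1.3844 + 1.0000 - 2.3844
  = 0.0000 bits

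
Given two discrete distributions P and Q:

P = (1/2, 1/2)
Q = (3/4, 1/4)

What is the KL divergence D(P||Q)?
D(P||Q) = Σ P(i) log₂(P(i)/Q(i))
  i=0: (1/2) × log₂((1/2)/(3/4)) = (1/2) × log₂(2/3) = -0.2925
  i=1: (1/2) × log₂((1/2)/(1/4)) = (1/2) × log₂(2) = 0.5000
D(P||Q) = -0.2925 + 0.5000
  = 0.2075 bits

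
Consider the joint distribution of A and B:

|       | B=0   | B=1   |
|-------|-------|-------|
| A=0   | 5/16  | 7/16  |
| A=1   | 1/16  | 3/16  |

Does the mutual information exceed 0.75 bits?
Marginal P(A) (row sums):
  P(A=0) = 5/16 + 7/16 = 3/4
  P(A=1) = 1/16 + 3/16 = 1/4
Marginal P(B) (column sums):
  P(B=0) = 5/16 + 1/16 = 3/8
  P(B=1) = 7/16 + 3/16 = 5/8

H(A) = -[(3/4)·log₂(3/4) + (1/4)·log₂(1/4)]
  = 0.3113 + 0.5000
  = 0.8113 bits
H(B) = -[(3/8)·log₂(3/8) + (5/8)·log₂(5/8)]
  = 0.5306 + 0.4238
  = 0.9544 bits
H(A,B) = -[(5/16)·log₂(5/16) + (7/16)·log₂(7/16) + (1/16)·log₂(1/16) + (3/16)·log₂(3/16)]
  = 0.5244 + 0.5218 + 0.2500 + 0.4528
  = 1.7490 bits

I(A;B) = H(A) + H(B) - H(A,B)
  = 0.8113 + 0.9544 - 1.7490
  = 0.0167 bits

No. I(A;B) = 0.0167 bits, which is ≤ 0.75 bits.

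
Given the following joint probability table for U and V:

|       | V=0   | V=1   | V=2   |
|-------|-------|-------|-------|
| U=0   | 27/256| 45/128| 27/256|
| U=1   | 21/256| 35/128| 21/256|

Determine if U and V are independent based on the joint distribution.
Marginal P(U) (row sums):
  P(U=0) = 27/256 + 45/128 + 27/256 = 9/16
  P(U=1) = 21/256 + 35/128 + 21/256 = 7/16
Marginal P(V) (column sums):
  P(V=0) = 27/256 + 21/256 = 3/16
  P(V=1) = 45/128 + 35/128 = 5/8
  P(V=2) = 27/256 + 21/256 = 3/16

U and V are independent iff P(U=i,V=j) = P(U=i)·P(V=j) for every cell.
  P(U=0)·P(V=0) = 9/16 × 3/16 = 27/256 = P(U=0,V=0) ✓
  P(U=0)·P(V=1) = 9/16 × 5/8 = 45/128 = P(U=0,V=1) ✓
  P(U=0)·P(V=2) = 9/16 × 3/16 = 27/256 = P(U=0,V=2) ✓
  P(U=1)·P(V=0) = 7/16 × 3/16 = 21/256 = P(U=1,V=0) ✓
  P(U=1)·P(V=1) = 7/16 × 5/8 = 35/128 = P(U=1,V=1) ✓
  P(U=1)·P(V=2) = 7/16 × 3/16 = 21/256 = P(U=1,V=2) ✓

Yes, U and V are independent: every cell factors, so I(U;V) = 0 bits.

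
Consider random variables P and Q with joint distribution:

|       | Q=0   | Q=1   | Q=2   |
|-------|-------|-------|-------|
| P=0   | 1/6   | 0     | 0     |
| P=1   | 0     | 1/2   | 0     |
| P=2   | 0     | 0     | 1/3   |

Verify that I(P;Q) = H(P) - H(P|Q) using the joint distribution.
Left side, from I(P;Q) = H(P) + H(Q) - H(P,Q):
Marginal P(P) (row sums):
  P(P=0) = 1/6 + 0 + 0 = 1/6
  P(P=1) = 0 + 1/2 + 0 = 1/2
  P(P=2) = 0 + 0 + 1/3 = 1/3
Marginal P(Q) (column sums):
  P(Q=0) = 1/6 + 0 + 0 = 1/6
  P(Q=1) = 0 + 1/2 + 0 = 1/2
  P(Q=2) = 0 + 0 + 1/3 = 1/3

H(P) = -[(1/6)·log₂(1/6) + (1/2)·log₂(1/2) + (1/3)·log₂(1/3)]
  = 0.4308 + 0.5000 + 0.5283
  = 1.4591 bits
H(Q) = -[(1/6)·log₂(1/6) + (1/2)·log₂(1/2) + (1/3)·log₂(1/3)]
  = 0.4308 + 0.5000 + 0.5283
  = 1.4591 bits
H(P,Q) = -[(1/6)·log₂(1/6) + (1/2)·log₂(1/2) + (1/3)·log₂(1/3)]
  = 0.4308 + 0.5000 + 0.5283
  = 1.4591 bits

I(P;Q) = H(P) + H(Q) - H(P,Q)
  = 1.4591 + 1.4591 - 1.4591
  = 1.4591 bits

Right side, with H(P|Q) computed directly from the conditional probabilities:
H(P|Q) = -Σ P(P,Q)·log₂ P(P|Q), where P(P|Q) = P(P,Q) / P(Q)
  (cells with P(P,Q) = 0 contribute 0)
  (P=0,Q=0): P(P|Q) = (1/6)/(1/6) = 1;  -(1/6)·log₂(1) = 0.0000
  (P=1,Q=1): P(P|Q) = (1/2)/(1/2) = 1;  -(1/2)·log₂(1) = 0.0000
  (P=2,Q=2): P(P|Q) = (1/3)/(1/3) = 1;  -(1/3)·log₂(1) = 0.0000
H(P|Q) = 0.0000 + 0.0000 + 0.0000
  = 0.0000 bits
H(P) - H(P|Q) = 1.4591 - 0.0000 = 1.4591 bits

Both sides equal 1.4591 bits, so I(P;Q) = H(P) - H(P|Q) ✓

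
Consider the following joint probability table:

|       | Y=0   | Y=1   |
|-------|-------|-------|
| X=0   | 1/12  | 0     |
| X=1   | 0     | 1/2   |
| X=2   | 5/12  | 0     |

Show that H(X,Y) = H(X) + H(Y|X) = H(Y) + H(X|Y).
Marginal P(X) (row sums):
  P(X=0) = 1/12 + 0 = 1/12
  P(X=1) = 0 + 1/2 = 1/2
  P(X=2) = 5/12 + 0 = 5/12
Marginal P(Y) (column sums):
  P(Y=0) = 1/12 + 0 + 5/12 = 1/2
  P(Y=1) = 0 + 1/2 + 0 = 1/2

Decomposition 1: H(X) + H(Y|X)
H(X) = -[(1/12)·log₂(1/12) + (1/2)·log₂(1/2) + (5/12)·log₂(5/12)]
  = 0.2987 + 0.5000 + 0.5263
  = 1.3250 bits
H(Y|X) = -Σ P(X,Y)·log₂ P(Y|X), where P(Y|X) = P(X,Y) / P(X)
  (cells with P(X,Y) = 0 contribute 0)
  (X=0,Y=0): P(Y|X) = (1/12)/(1/12) = 1;  -(1/12)·log₂(1) = 0.0000
  (X=1,Y=1): P(Y|X) = (1/2)/(1/2) = 1;  -(1/2)·log₂(1) = 0.0000
  (X=2,Y=0): P(Y|X) = (5/12)/(5/12) = 1;  -(5/12)·log₂(1) = 0.0000
H(Y|X) = 0.0000 + 0.0000 + 0.0000
  = 0.0000 bits
H(X) + H(Y|X) = 1.3250 + 0.0000 = 1.3250 bits

Decomposition 2: H(Y) + H(X|Y)
H(Y) = -[(1/2)·log₂(1/2) + (1/2)·log₂(1/2)]
  = 0.5000 + 0.5000
  = 1.0000 bits
H(X|Y) = -Σ P(X,Y)·log₂ P(X|Y), where P(X|Y) = P(X,Y) / P(Y)
  (cells with P(X,Y) = 0 contribute 0)
  (X=0,Y=0): P(X|Y) = (1/12)/(1/2) = 1/6;  -(1/12)·log₂(1/6) = 0.2154
  (X=1,Y=1): P(X|Y) = (1/2)/(1/2) = 1;  -(1/2)·log₂(1) = 0.0000
  (X=2,Y=0): P(X|Y) = (5/12)/(1/2) = 5/6;  -(5/12)·log₂(5/6) = 0.1096
H(X|Y) = 0.2154 + 0.0000 + 0.1096
  = 0.3250 bits
H(Y) + H(X|Y) = 1.0000 + 0.3250 = 1.3250 bits

Direct computation of the joint entropy:
H(X,Y) = -[(1/12)·log₂(1/12) + (1/2)·log₂(1/2) + (5/12)·log₂(5/12)]
  = 0.2987 + 0.5000 + 0.5263
  = 1.3250 bits

All three agree: H(X,Y) = 1.3250 bits ✓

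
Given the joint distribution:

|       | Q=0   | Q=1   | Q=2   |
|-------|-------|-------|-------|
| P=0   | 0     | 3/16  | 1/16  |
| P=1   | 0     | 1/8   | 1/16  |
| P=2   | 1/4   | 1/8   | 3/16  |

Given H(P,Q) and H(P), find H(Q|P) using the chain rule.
From the chain rule: H(P,Q) = H(P) + H(Q|P)
Therefore: H(Q|P) = H(P,Q) - H(P)

H(P,Q) = -[(3/16)·log₂(3/16) + (1/16)·log₂(1/16) + (1/8)·log₂(1/8) + (1/16)·log₂(1/16) + (1/4)·log₂(1/4) + (1/8)·log₂(1/8) + (3/16)·log₂(3/16)]
  = 0.4528 + 0.2500 + 0.3750 + 0.2500 + 0.5000 + 0.3750 + 0.4528
  = 2.6556 bits
Marginal P(P) (row sums):
  P(P=0) = 0 + 3/16 + 1/16 = 1/4
  P(P=1) = 0 + 1/8 + 1/16 = 3/16
  P(P=2) = 1/4 + 1/8 + 3/16 = 9/16
H(P) = -[(1/4)·log₂(1/4) + (3/16)·log₂(3/16) + (9/16)·log₂(9/16)]
  = 0.5000 + 0.4528 + 0.4669
  = 1.4197 bits

H(Q|P) = 2.6556 - 1.4197 = 1.2359 bits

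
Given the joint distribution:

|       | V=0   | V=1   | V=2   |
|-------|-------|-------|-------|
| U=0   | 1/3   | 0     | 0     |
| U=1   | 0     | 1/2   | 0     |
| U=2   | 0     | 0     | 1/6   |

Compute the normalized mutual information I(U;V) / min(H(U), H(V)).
Marginal P(U) (row sums):
  P(U=0) = 1/3 + 0 + 0 = 1/3
  P(U=1) = 0 + 1/2 + 0 = 1/2
  P(U=2) = 0 + 0 + 1/6 = 1/6
Marginal P(V) (column sums):
  P(V=0) = 1/3 + 0 + 0 = 1/3
  P(V=1) = 0 + 1/2 + 0 = 1/2
  P(V=2) = 0 + 0 + 1/6 = 1/6

H(U) = -[(1/3)·log₂(1/3) + (1/2)·log₂(1/2) + (1/6)·log₂(1/6)]
  = 0.5283 + 0.5000 + 0.4308
  = 1.4591 bits
H(V) = -[(1/3)·log₂(1/3) + (1/2)·log₂(1/2) + (1/6)·log₂(1/6)]
  = 0.5283 + 0.5000 + 0.4308
  = 1.4591 bits
H(U,V) = -[(1/3)·log₂(1/3) + (1/2)·log₂(1/2) + (1/6)·log₂(1/6)]
  = 0.5283 + 0.5000 + 0.4308
  = 1.4591 bits

I(U;V) = H(U) + H(V) - H(U,V)
  = 1.4591 + 1.4591 - 1.4591
  = 1.4591 bits

min(H(U), H(V)) = min(1.4591, 1.4591) = 1.4591 bits
Normalized MI = 1.4591 / 1.4591 = 1.0000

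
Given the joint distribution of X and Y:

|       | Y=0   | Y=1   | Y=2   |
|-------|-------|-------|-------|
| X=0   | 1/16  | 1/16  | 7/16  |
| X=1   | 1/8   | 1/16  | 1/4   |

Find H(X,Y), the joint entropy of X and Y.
H(X,Y) = -Σ P(X,Y) log₂ P(X,Y), summed over the non-zero cells:
H(X,Y) = -[(1/16)·log₂(1/16) + (1/16)·log₂(1/16) + (7/16)·log₂(7/16) + (1/8)·log₂(1/8) + (1/16)·log₂(1/16) + (1/4)·log₂(1/4)]
  = 0.2500 + 0.2500 + 0.5218 + 0.3750 + 0.2500 + 0.5000
  = 2.1468 bits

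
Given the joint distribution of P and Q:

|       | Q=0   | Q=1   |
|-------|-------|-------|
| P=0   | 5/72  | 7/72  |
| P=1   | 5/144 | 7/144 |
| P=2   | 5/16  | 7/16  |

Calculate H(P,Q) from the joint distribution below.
H(P,Q) = -Σ P(P,Q) log₂ P(P,Q), summed over the non-zero cells:
H(P,Q) = -[(5/72)·log₂(5/72) + (7/72)·log₂(7/72) + (5/144)·log₂(5/144) + (7/144)·log₂(7/144) + (5/16)·log₂(5/16) + (7/16)·log₂(7/16)]
  = 0.2672 + 0.3269 + 0.1683 + 0.2121 + 0.5244 + 0.5218
  = 2.0207 bits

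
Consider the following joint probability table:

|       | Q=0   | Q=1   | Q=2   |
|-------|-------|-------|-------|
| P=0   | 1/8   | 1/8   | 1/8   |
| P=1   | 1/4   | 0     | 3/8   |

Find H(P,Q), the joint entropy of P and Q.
H(P,Q) = -Σ P(P,Q) log₂ P(P,Q), summed over the non-zero cells:
H(P,Q) = -[(1/8)·log₂(1/8) + (1/8)·log₂(1/8) + (1/8)·log₂(1/8) + (1/4)·log₂(1/4) + (3/8)·log₂(3/8)]
  = 0.3750 + 0.3750 + 0.3750 + 0.5000 + 0.5306
  = 2.1556 bits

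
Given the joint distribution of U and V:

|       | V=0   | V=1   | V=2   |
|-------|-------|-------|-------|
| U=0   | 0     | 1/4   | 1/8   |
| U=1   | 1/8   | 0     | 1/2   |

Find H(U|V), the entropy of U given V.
Marginal P(V) (column sums):
  P(V=0) = 0 + 1/8 = 1/8
  P(V=1) = 1/4 + 0 = 1/4
  P(V=2) = 1/8 + 1/2 = 5/8

H(U|V) = -Σ P(U,V)·log₂ P(U|V), where P(U|V) = P(U,V) / P(V)
  (cells with P(U,V) = 0 contribute 0)
  (U=0,V=1): P(U|V) = (1/4)/(1/4) = 1;  -(1/4)·log₂(1) = 0.0000
  (U=0,V=2): P(U|V) = (1/8)/(5/8) = 1/5;  -(1/8)·log₂(1/5) = 0.2902
  (U=1,V=0): P(U|V) = (1/8)/(1/8) = 1;  -(1/8)·log₂(1) = 0.0000
  (U=1,V=2): P(U|V) = (1/2)/(5/8) = 4/5;  -(1/2)·log₂(4/5) = 0.1610
H(U|V) = 0.0000 + 0.2902 + 0.0000 + 0.1610
  = 0.4512 bits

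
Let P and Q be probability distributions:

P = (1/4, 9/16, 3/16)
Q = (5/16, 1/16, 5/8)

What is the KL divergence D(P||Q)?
D(P||Q) = Σ P(i) log₂(P(i)/Q(i))
  i=0: (1/4) × log₂((1/4)/(5/16)) = (1/4) × log₂(4/5) = -0.0805
  i=1: (9/16) × log₂((9/16)/(1/16)) = (9/16) × log₂(9) = 1.7831
  i=2: (3/16) × log₂((3/16)/(5/8)) = (3/16) × log₂(3/10) = -0.3257
D(P||Q) = -0.0805 + 1.7831 - 0.3257
  = 1.3769 bits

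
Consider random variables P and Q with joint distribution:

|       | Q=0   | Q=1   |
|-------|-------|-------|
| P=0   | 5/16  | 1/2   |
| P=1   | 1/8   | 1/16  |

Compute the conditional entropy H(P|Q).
Marginal P(Q) (column sums):
  P(Q=0) = 5/16 + 1/8 = 7/16
  P(Q=1) = 1/2 + 1/16 = 9/16

H(P|Q) = -Σ P(P,Q)·log₂ P(P|Q), where P(P|Q) = P(P,Q) / P(Q)
  (P=0,Q=0): P(P|Q) = (5/16)/(7/16) = 5/7;  -(5/16)·log₂(5/7) = 0.1517
  (P=0,Q=1): P(P|Q) = (1/2)/(9/16) = 8/9;  -(1/2)·log₂(8/9) = 0.0850
  (P=1,Q=0): P(P|Q) = (1/8)/(7/16) = 2/7;  -(1/8)·log₂(2/7) = 0.2259
  (P=1,Q=1): P(P|Q) = (1/16)/(9/16) = 1/9;  -(1/16)·log₂(1/9) = 0.1981
H(P|Q) = 0.1517 + 0.0850 + 0.2259 + 0.1981
  = 0.6607 bits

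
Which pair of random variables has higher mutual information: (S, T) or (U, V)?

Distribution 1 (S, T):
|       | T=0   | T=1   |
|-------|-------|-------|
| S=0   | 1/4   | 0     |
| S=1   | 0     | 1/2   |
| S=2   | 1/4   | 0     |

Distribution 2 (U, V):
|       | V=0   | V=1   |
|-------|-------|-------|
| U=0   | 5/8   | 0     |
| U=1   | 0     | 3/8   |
Distribution 1 (S, T):
Marginal P(S) (row sums):
  P(S=0) = 1/4 + 0 = 1/4
  P(S=1) = 0 + 1/2 = 1/2
  P(S=2) = 1/4 + 0 = 1/4
Marginal P(T) (column sums):
  P(T=0) = 1/4 + 0 + 1/4 = 1/2
  P(T=1) = 0 + 1/2 + 0 = 1/2

H(S) = -[(1/4)·log₂(1/4) + (1/2)·log₂(1/2) + (1/4)·log₂(1/4)]
  = 0.5000 + 0.5000 + 0.5000
  = 1.5000 bits
H(T) = -[(1/2)·log₂(1/2) + (1/2)·log₂(1/2)]
  = 0.5000 + 0.5000
  = 1.0000 bits
H(S,T) = -[(1/4)·log₂(1/4) + (1/2)·log₂(1/2) + (1/4)·log₂(1/4)]
  = 0.5000 + 0.5000 + 0.5000
  = 1.5000 bits

I(S;T) = H(S) + H(T) - H(S,T)
  = 1.5000 + 1.0000 - 1.5000
  = 1.0000 bits

Distribution 2 (U, V):
Marginal P(U) (row sums):
  P(U=0) = 5/8 + 0 = 5/8
  P(U=1) = 0 + 3/8 = 3/8
Marginal P(V) (column sums):
  P(V=0) = 5/8 + 0 = 5/8
  P(V=1) = 0 + 3/8 = 3/8

H(U) = -[(5/8)·log₂(5/8) + (3/8)·log₂(3/8)]
  = 0.4238 + 0.5306
  = 0.9544 bits
H(V) = -[(5/8)·log₂(5/8) + (3/8)·log₂(3/8)]
  = 0.4238 + 0.5306
  = 0.9544 bits
H(U,V) = -[(5/8)·log₂(5/8) + (3/8)·log₂(3/8)]
  = 0.4238 + 0.5306
  = 0.9544 bits

I(U;V) = H(U) + H(V) - H(U,V)
  = 0.9544 + 0.9544 - 0.9544
  = 0.9544 bits

I(S;T) = 1.0000 bits > I(U;V) = 0.9544 bits, so (S, T) has the higher mutual information (stronger dependence).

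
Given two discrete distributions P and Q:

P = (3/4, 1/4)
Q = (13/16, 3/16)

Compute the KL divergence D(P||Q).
D(P||Q) = Σ P(i) log₂(P(i)/Q(i))
  i=0: (3/4) × log₂((3/4)/(13/16)) = (3/4) × log₂(12/13) = -0.0866
  i=1: (1/4) × log₂((1/4)/(3/16)) = (1/4) × log₂(4/3) = 0.1038
D(P||Q) = -0.0866 + 0.1038
  = 0.0172 bits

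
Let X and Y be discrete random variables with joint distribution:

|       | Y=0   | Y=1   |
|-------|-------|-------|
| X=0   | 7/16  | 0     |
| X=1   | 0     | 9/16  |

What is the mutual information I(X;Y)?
Marginal P(X) (row sums):
  P(X=0) = 7/16 + 0 = 7/16
  P(X=1) = 0 + 9/16 = 9/16
Marginal P(Y) (column sums):
  P(Y=0) = 7/16 + 0 = 7/16
  P(Y=1) = 0 + 9/16 = 9/16

H(X) = -[(7/16)·log₂(7/16) + (9/16)·log₂(9/16)]
  = 0.5218 + 0.4669
  = 0.9887 bits
H(Y) = -[(7/16)·log₂(7/16) + (9/16)·log₂(9/16)]
  = 0.5218 + 0.4669
  = 0.9887 bits
H(X,Y) = -[(7/16)·log₂(7/16) + (9/16)·log₂(9/16)]
  = 0.5218 + 0.4669
  = 0.9887 bits

I(X;Y) = H(X) + H(Y) - H(X,Y)
  = 0.9887 + 0.9887 - 0.9887
  = 0.9887 bits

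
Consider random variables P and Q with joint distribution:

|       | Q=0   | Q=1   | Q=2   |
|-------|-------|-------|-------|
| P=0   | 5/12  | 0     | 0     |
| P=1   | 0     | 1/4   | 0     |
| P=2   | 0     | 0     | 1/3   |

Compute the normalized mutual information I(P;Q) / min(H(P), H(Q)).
Marginal P(P) (row sums):
  P(P=0) = 5/12 + 0 + 0 = 5/12
  P(P=1) = 0 + 1/4 + 0 = 1/4
  P(P=2) = 0 + 0 + 1/3 = 1/3
Marginal P(Q) (column sums):
  P(Q=0) = 5/12 + 0 + 0 = 5/12
  P(Q=1) = 0 + 1/4 + 0 = 1/4
  P(Q=2) = 0 + 0 + 1/3 = 1/3

H(P) = -[(5/12)·log₂(5/12) + (1/4)·log₂(1/4) + (1/3)·log₂(1/3)]
  = 0.5263 + 0.5000 + 0.5283
  = 1.5546 bits
H(Q) = -[(5/12)·log₂(5/12) + (1/4)·log₂(1/4) + (1/3)·log₂(1/3)]
  = 0.5263 + 0.5000 + 0.5283
  = 1.5546 bits
H(P,Q) = -[(5/12)·log₂(5/12) + (1/4)·log₂(1/4) + (1/3)·log₂(1/3)]
  = 0.5263 + 0.5000 + 0.5283
  = 1.5546 bits

I(P;Q) = H(P) + H(Q) - H(P,Q)
  = 1.5546 + 1.5546 - 1.5546
  = 1.5546 bits

min(H(P), H(Q)) = min(1.5546, 1.5546) = 1.5546 bits
Normalized MI = 1.5546 / 1.5546 = 1.0000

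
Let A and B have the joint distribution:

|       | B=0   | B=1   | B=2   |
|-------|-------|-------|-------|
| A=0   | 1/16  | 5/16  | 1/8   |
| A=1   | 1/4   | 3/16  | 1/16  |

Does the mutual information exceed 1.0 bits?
Marginal P(A) (row sums):
  P(A=0) = 1/16 + 5/16 + 1/8 = 1/2
  P(A=1) = 1/4 + 3/16 + 1/16 = 1/2
Marginal P(B) (column sums):
  P(B=0) = 1/16 + 1/4 = 5/16
  P(B=1) = 5/16 + 3/16 = 1/2
  P(B=2) = 1/8 + 1/16 = 3/16

H(A) = -[(1/2)·log₂(1/2) + (1/2)·log₂(1/2)]
  = 0.5000 + 0.5000
  = 1.0000 bits
H(B) = -[(5/16)·log₂(5/16) + (1/2)·log₂(1/2) + (3/16)·log₂(3/16)]
  = 0.5244 + 0.5000 + 0.4528
  = 1.4772 bits
H(A,B) = -[(1/16)·log₂(1/16) + (5/16)·log₂(5/16) + (1/8)·log₂(1/8) + (1/4)·log₂(1/4) + (3/16)·log₂(3/16) + (1/16)·log₂(1/16)]
  = 0.2500 + 0.5244 + 0.3750 + 0.5000 + 0.4528 + 0.2500
  = 2.3522 bits

I(A;B) = H(A) + H(B) - H(A,B)
  = 1.0000 + 1.4772 - 2.3522
  = 0.1250 bits

No. I(A;B) = 0.1250 bits, which is ≤ 1.0 bits.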